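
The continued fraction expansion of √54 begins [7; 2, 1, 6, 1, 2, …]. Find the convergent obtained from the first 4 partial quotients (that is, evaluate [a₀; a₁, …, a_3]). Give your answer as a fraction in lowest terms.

147/20

Start with 6.
1 + 1/(6/1) = 1 + 1/6 = 7/6
2 + 1/(7/6) = 2 + 6/7 = 20/7
7 + 1/(20/7) = 7 + 7/20 = 147/20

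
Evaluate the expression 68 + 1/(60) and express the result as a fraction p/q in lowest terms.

Build up convergents one term at a time:
a_0 = 68: 68/1
a_1 = 60: 4081/60

4081/60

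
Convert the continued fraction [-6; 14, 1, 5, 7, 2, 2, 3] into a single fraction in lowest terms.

a_0 = -6: -6/1
a_1 = 14: -83/14
a_2 = 1: -89/15
a_3 = 5: -528/89
a_4 = 7: -3785/638
a_5 = 2: -8098/1365
a_6 = 2: -19981/3368
a_7 = 3: -68041/11469

-68041/11469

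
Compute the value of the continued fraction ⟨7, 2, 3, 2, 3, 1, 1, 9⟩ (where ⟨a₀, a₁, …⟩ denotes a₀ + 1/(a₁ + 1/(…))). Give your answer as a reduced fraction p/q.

Start with 9.
1 + 1/(9/1) = 1 + 1/9 = 10/9
1 + 1/(10/9) = 1 + 9/10 = 19/10
3 + 1/(19/10) = 3 + 10/19 = 67/19
2 + 1/(67/19) = 2 + 19/67 = 153/67
3 + 1/(153/67) = 3 + 67/153 = 526/153
2 + 1/(526/153) = 2 + 153/526 = 1205/526
7 + 1/(1205/526) = 7 + 526/1205 = 8961/1205

8961/1205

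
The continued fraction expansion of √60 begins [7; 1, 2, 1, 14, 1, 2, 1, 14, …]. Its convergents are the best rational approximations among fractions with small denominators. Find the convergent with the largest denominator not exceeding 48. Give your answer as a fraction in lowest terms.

a_0 = 7: 7/1  (≤ bound)
a_1 = 1: 8/1  (≤ bound)
a_2 = 2: 23/3  (≤ bound)
a_3 = 1: 31/4  (≤ bound)
a_4 = 14: 457/59  (> 48, stop)

31/4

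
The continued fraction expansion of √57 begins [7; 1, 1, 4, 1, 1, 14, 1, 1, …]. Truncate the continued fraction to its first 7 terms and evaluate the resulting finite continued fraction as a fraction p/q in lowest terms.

Compute successive convergents:
a_0 = 7: 7/1
a_1 = 1: 8/1
a_2 = 1: 15/2
a_3 = 4: 68/9
a_4 = 1: 83/11
a_5 = 1: 151/20
a_6 = 14: 2197/291

2197/291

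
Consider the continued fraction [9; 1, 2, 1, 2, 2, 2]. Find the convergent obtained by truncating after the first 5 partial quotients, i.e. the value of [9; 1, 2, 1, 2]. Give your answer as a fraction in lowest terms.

Use the convergent recurrence hₖ = aₖ·hₖ₋₁ + hₖ₋₂ (and likewise for the denominators kₖ):
a_0 = 9: 9/1
a_1 = 1: 10/1
a_2 = 2: 29/3
a_3 = 1: 39/4
a_4 = 2: 107/11

107/11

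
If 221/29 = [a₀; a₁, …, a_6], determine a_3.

1

221 ÷ 29 → quotient 7, remainder 18
29 ÷ 18 → quotient 1, remainder 11
18 ÷ 11 → quotient 1, remainder 7
11 ÷ 7 → quotient 1, remainder 4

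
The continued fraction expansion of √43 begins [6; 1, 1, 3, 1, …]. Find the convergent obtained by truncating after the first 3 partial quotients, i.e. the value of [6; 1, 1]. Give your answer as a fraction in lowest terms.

Collapse the nested fraction from the inside out:
Start with 1.
1 + 1/(1/1) = 1 + 1/1 = 2/1
6 + 1/(2/1) = 6 + 1/2 = 13/2

13/2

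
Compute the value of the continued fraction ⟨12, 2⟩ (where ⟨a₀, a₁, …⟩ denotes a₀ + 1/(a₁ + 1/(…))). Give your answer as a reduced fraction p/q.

Start with 2.
12 + 1/(2/1) = 12 + 1/2 = 25/2

25/2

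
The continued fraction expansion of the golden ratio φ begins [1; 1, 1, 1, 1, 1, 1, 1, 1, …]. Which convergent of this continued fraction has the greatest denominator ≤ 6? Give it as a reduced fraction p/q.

8/5

a_0 = 1: 1/1  (≤ bound)
a_1 = 1: 2/1  (≤ bound)
a_2 = 1: 3/2  (≤ bound)
a_3 = 1: 5/3  (≤ bound)
a_4 = 1: 8/5  (≤ bound)
a_5 = 1: 13/8  (> 6, stop)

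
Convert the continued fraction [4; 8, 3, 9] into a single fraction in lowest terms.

Start with 9.
3 + 1/(9/1) = 3 + 1/9 = 28/9
8 + 1/(28/9) = 8 + 9/28 = 233/28
4 + 1/(233/28) = 4 + 28/233 = 960/233

960/233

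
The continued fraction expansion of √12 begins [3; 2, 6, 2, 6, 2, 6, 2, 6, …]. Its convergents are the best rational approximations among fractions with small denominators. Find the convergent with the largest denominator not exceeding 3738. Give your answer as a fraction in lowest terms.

8733/2521

List convergents until the denominator exceeds the bound:
a_0 = 3: 3/1  (≤ bound)
a_1 = 2: 7/2  (≤ bound)
a_2 = 6: 45/13  (≤ bound)
a_3 = 2: 97/28  (≤ bound)
a_4 = 6: 627/181  (≤ bound)
a_5 = 2: 1351/390  (≤ bound)
a_6 = 6: 8733/2521  (≤ bound)
a_7 = 2: 18817/5432  (> 3738, stop)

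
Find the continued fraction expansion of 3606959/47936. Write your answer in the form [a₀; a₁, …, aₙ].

[75; 4, 13, 15, 3, 1, 14]

⌊3606959/47936⌋ = 75, remainder 11759
⌊47936/11759⌋ = 4, remainder 900
⌊11759/900⌋ = 13, remainder 59
⌊900/59⌋ = 15, remainder 15
⌊59/15⌋ = 3, remainder 14
⌊15/14⌋ = 1, remainder 1
⌊14/1⌋ = 14, remainder 0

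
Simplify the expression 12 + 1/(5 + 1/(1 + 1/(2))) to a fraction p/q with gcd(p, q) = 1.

207/17

Start with 2.
1 + 1/(2/1) = 1 + 1/2 = 3/2
5 + 1/(3/2) = 5 + 2/3 = 17/3
12 + 1/(17/3) = 12 + 3/17 = 207/17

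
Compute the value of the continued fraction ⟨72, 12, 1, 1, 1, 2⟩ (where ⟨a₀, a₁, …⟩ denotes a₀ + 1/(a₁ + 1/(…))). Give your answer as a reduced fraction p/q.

a_0 = 72: 72/1
a_1 = 12: 865/12
a_2 = 1: 937/13
a_3 = 1: 1802/25
a_4 = 1: 2739/38
a_5 = 2: 7280/101

7280/101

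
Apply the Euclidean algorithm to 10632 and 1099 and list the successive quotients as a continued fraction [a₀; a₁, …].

⌊10632/1099⌋ = 9, remainder 741
⌊1099/741⌋ = 1, remainder 358
⌊741/358⌋ = 2, remainder 25
⌊358/25⌋ = 14, remainder 8
⌊25/8⌋ = 3, remainder 1
⌊8/1⌋ = 8, remainder 0

[9; 1, 2, 14, 3, 8]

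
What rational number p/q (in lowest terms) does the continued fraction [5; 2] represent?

11/2

a_0 = 5: 5/1
a_1 = 2: 11/2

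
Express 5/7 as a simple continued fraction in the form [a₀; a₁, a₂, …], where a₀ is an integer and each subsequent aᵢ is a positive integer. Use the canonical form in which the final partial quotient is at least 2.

[0; 1, 2, 2]

Repeatedly divide and take the remainder:
⌊5/7⌋ = 0, remainder 5
⌊7/5⌋ = 1, remainder 2
⌊5/2⌋ = 2, remainder 1
⌊2/1⌋ = 2, remainder 0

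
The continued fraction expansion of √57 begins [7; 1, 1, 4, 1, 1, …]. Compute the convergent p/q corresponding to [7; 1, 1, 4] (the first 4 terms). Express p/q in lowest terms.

Start with 4.
1 + 1/(4/1) = 1 + 1/4 = 5/4
1 + 1/(5/4) = 1 + 4/5 = 9/5
7 + 1/(9/5) = 7 + 5/9 = 68/9

68/9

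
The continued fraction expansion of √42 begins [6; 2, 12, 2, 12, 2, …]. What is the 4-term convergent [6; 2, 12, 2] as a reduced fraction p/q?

337/52

Start with 2.
12 + 1/(2/1) = 12 + 1/2 = 25/2
2 + 1/(25/2) = 2 + 2/25 = 52/25
6 + 1/(52/25) = 6 + 25/52 = 337/52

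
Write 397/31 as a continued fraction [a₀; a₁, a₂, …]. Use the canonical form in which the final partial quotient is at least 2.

Apply division with remainder until the remainder is 0:
397 ÷ 31 → quotient 12, remainder 25
31 ÷ 25 → quotient 1, remainder 6
25 ÷ 6 → quotient 4, remainder 1
6 ÷ 1 → quotient 6, remainder 0

[12; 1, 4, 6]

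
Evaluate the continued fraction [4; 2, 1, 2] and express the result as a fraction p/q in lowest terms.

35/8

Compute successive convergents:
a_0 = 4: 4/1
a_1 = 2: 9/2
a_2 = 1: 13/3
a_3 = 2: 35/8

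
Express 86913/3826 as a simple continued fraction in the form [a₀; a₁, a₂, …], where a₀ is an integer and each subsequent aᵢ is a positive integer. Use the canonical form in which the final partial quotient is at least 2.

⌊86913/3826⌋ = 22, remainder 2741
⌊3826/2741⌋ = 1, remainder 1085
⌊2741/1085⌋ = 2, remainder 571
⌊1085/571⌋ = 1, remainder 514
⌊571/514⌋ = 1, remainder 57
⌊514/57⌋ = 9, remainder 1
⌊57/1⌋ = 57, remainder 0

[22; 1, 2, 1, 1, 9, 57]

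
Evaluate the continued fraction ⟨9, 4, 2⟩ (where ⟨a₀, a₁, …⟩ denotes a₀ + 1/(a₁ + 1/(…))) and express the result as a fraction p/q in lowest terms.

Build up convergents one term at a time:
a_0 = 9: 9/1
a_1 = 4: 37/4
a_2 = 2: 83/9

83/9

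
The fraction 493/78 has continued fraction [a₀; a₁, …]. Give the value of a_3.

3

493 ÷ 78 → quotient 6, remainder 25
78 ÷ 25 → quotient 3, remainder 3
25 ÷ 3 → quotient 8, remainder 1
3 ÷ 1 → quotient 3, remainder 0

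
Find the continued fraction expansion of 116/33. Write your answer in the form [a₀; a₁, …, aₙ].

⌊116/33⌋ = 3, remainder 17
⌊33/17⌋ = 1, remainder 16
⌊17/16⌋ = 1, remainder 1
⌊16/1⌋ = 16, remainder 0

[3; 1, 1, 16]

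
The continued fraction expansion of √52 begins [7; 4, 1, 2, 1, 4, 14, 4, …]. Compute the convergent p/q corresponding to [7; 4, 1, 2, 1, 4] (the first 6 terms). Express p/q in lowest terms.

649/90

a_0 = 7: 7/1
a_1 = 4: 29/4
a_2 = 1: 36/5
a_3 = 2: 101/14
a_4 = 1: 137/19
a_5 = 4: 649/90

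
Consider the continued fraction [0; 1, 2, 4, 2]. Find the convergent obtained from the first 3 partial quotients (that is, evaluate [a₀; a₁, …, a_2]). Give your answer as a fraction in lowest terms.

2/3

Start with 2.
1 + 1/(2/1) = 1 + 1/2 = 3/2
0 + 1/(3/2) = 0 + 2/3 = 2/3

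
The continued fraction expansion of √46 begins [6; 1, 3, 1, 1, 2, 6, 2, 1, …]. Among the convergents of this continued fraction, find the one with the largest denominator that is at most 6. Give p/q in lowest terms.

34/5

List convergents until the denominator exceeds the bound:
a_0 = 6: 6/1  (≤ bound)
a_1 = 1: 7/1  (≤ bound)
a_2 = 3: 27/4  (≤ bound)
a_3 = 1: 34/5  (≤ bound)
a_4 = 1: 61/9  (> 6, stop)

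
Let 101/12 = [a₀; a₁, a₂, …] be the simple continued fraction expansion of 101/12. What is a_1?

Run the Euclidean algorithm, recording each quotient:
⌊101/12⌋ = 8, remainder 5
⌊12/5⌋ = 2, remainder 2

2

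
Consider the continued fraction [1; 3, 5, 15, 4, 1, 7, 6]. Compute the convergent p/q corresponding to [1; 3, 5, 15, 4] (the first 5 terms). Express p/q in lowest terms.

a_0 = 1: 1/1
a_1 = 3: 4/3
a_2 = 5: 21/16
a_3 = 15: 319/243
a_4 = 4: 1297/988

1297/988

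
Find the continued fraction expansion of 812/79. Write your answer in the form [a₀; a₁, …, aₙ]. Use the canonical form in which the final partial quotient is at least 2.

[10; 3, 1, 1, 2, 4]

Run the Euclidean algorithm, recording each quotient:
812 = 10·79 + 22, so a_0 = 10
79 = 3·22 + 13, so a_1 = 3
22 = 1·13 + 9, so a_2 = 1
13 = 1·9 + 4, so a_3 = 1
9 = 2·4 + 1, so a_4 = 2
4 = 4·1 + 0, so a_5 = 4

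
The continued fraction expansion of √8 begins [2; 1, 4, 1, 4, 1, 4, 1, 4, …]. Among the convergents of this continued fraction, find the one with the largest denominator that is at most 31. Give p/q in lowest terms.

a_0 = 2: 2/1  (≤ bound)
a_1 = 1: 3/1  (≤ bound)
a_2 = 4: 14/5  (≤ bound)
a_3 = 1: 17/6  (≤ bound)
a_4 = 4: 82/29  (≤ bound)
a_5 = 1: 99/35  (> 31, stop)

82/29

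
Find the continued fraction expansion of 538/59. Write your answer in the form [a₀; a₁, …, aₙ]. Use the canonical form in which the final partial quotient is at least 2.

[9; 8, 2, 3]

Apply division with remainder until the remainder is 0:
538 = 9·59 + 7, so a_0 = 9
59 = 8·7 + 3, so a_1 = 8
7 = 2·3 + 1, so a_2 = 2
3 = 3·1 + 0, so a_3 = 3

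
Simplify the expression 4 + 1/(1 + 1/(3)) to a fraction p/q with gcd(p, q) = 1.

19/4

Use the convergent recurrence hₖ = aₖ·hₖ₋₁ + hₖ₋₂ (and likewise for the denominators kₖ):
a_0 = 4: 4/1
a_1 = 1: 5/1
a_2 = 3: 19/4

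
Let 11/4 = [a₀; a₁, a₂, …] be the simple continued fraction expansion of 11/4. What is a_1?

11 = 2·4 + 3, so a_0 = 2
4 = 1·3 + 1, so a_1 = 1

1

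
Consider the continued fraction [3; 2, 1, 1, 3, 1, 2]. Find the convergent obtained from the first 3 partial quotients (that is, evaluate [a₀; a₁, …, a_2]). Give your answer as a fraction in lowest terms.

a_0 = 3: 3/1
a_1 = 2: 7/2
a_2 = 1: 10/3

10/3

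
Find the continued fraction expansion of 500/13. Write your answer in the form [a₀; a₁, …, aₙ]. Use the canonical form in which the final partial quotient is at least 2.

[38; 2, 6]

⌊500/13⌋ = 38, remainder 6
⌊13/6⌋ = 2, remainder 1
⌊6/1⌋ = 6, remainder 0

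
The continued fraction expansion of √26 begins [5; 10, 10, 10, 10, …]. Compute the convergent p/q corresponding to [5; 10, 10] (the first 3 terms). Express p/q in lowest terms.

515/101

Build up convergents one term at a time:
a_0 = 5: 5/1
a_1 = 10: 51/10
a_2 = 10: 515/101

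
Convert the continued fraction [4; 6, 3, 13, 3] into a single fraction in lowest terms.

3235/778

Build up convergents one term at a time:
a_0 = 4: 4/1
a_1 = 6: 25/6
a_2 = 3: 79/19
a_3 = 13: 1052/253
a_4 = 3: 3235/778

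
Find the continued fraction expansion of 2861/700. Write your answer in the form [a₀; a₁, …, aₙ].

[4; 11, 2, 9, 1, 2]

Repeatedly divide and take the remainder:
2861 = 4·700 + 61, so a_0 = 4
700 = 11·61 + 29, so a_1 = 11
61 = 2·29 + 3, so a_2 = 2
29 = 9·3 + 2, so a_3 = 9
3 = 1·2 + 1, so a_4 = 1
2 = 2·1 + 0, so a_5 = 2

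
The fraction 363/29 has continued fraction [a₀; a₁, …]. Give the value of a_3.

⌊363/29⌋ = 12, remainder 15
⌊29/15⌋ = 1, remainder 14
⌊15/14⌋ = 1, remainder 1
⌊14/1⌋ = 14, remainder 0

14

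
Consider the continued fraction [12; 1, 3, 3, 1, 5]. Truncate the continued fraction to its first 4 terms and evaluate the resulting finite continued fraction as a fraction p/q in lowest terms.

166/13

a_0 = 12: 12/1
a_1 = 1: 13/1
a_2 = 3: 51/4
a_3 = 3: 166/13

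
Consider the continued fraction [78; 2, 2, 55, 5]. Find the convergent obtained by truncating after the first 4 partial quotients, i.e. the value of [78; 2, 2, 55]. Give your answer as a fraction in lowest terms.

a_0 = 78: 78/1
a_1 = 2: 157/2
a_2 = 2: 392/5
a_3 = 55: 21717/277

21717/277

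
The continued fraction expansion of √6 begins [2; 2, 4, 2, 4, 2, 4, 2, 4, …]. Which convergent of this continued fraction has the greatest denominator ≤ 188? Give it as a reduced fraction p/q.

218/89

a_0 = 2: 2/1  (≤ bound)
a_1 = 2: 5/2  (≤ bound)
a_2 = 4: 22/9  (≤ bound)
a_3 = 2: 49/20  (≤ bound)
a_4 = 4: 218/89  (≤ bound)
a_5 = 2: 485/198  (> 188, stop)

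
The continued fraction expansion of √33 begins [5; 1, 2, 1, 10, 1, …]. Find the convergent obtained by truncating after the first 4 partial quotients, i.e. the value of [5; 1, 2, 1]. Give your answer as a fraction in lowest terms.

a_0 = 5: 5/1
a_1 = 1: 6/1
a_2 = 2: 17/3
a_3 = 1: 23/4

23/4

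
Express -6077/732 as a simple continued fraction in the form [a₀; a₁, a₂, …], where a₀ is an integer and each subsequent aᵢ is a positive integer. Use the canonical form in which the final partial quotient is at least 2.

[-9; 1, 2, 3, 4, 1, 13]

-6077 = -9·732 + 511, so a_0 = -9
732 = 1·511 + 221, so a_1 = 1
511 = 2·221 + 69, so a_2 = 2
221 = 3·69 + 14, so a_3 = 3
69 = 4·14 + 13, so a_4 = 4
14 = 1·13 + 1, so a_5 = 1
13 = 13·1 + 0, so a_6 = 13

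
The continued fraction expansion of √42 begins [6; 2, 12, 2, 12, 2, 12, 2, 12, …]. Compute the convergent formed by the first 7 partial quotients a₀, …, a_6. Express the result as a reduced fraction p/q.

109194/16849

a_0 = 6: 6/1
a_1 = 2: 13/2
a_2 = 12: 162/25
a_3 = 2: 337/52
a_4 = 12: 4206/649
a_5 = 2: 8749/1350
a_6 = 12: 109194/16849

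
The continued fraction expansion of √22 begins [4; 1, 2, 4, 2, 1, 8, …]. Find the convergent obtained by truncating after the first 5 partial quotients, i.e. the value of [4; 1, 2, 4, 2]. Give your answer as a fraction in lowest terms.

Work from the innermost term outward:
Start with 2.
4 + 1/(2/1) = 4 + 1/2 = 9/2
2 + 1/(9/2) = 2 + 2/9 = 20/9
1 + 1/(20/9) = 1 + 9/20 = 29/20
4 + 1/(29/20) = 4 + 20/29 = 136/29

136/29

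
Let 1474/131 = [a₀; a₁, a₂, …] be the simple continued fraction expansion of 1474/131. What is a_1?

1474 ÷ 131 → quotient 11, remainder 33
131 ÷ 33 → quotient 3, remainder 32

3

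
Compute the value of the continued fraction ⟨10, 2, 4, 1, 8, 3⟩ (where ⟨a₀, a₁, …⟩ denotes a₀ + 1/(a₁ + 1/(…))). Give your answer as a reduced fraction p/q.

3157/302

Start with 3.
8 + 1/(3/1) = 8 + 1/3 = 25/3
1 + 1/(25/3) = 1 + 3/25 = 28/25
4 + 1/(28/25) = 4 + 25/28 = 137/28
2 + 1/(137/28) = 2 + 28/137 = 302/137
10 + 1/(302/137) = 10 + 137/302 = 3157/302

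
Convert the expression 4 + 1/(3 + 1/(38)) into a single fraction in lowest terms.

498/115

a_0 = 4: 4/1
a_1 = 3: 13/3
a_2 = 38: 498/115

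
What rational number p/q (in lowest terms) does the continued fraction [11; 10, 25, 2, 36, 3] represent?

Start with 3.
36 + 1/(3/1) = 36 + 1/3 = 109/3
2 + 1/(109/3) = 2 + 3/109 = 221/109
25 + 1/(221/109) = 25 + 109/221 = 5634/221
10 + 1/(5634/221) = 10 + 221/5634 = 56561/5634
11 + 1/(56561/5634) = 11 + 5634/56561 = 627805/56561

627805/56561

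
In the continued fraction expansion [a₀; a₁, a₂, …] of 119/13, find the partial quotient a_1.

119 = 9·13 + 2, so a_0 = 9
13 = 6·2 + 1, so a_1 = 6

6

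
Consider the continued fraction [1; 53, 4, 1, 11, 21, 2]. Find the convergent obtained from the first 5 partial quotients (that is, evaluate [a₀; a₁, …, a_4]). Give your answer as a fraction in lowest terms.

Start with 11.
1 + 1/(11/1) = 1 + 1/11 = 12/11
4 + 1/(12/11) = 4 + 11/12 = 59/12
53 + 1/(59/12) = 53 + 12/59 = 3139/59
1 + 1/(3139/59) = 1 + 59/3139 = 3198/3139

3198/3139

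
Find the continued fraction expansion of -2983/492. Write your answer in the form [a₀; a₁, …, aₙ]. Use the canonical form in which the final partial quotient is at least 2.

[-7; 1, 14, 1, 6, 1, 3]

Apply division with remainder until the remainder is 0:
-2983 ÷ 492 → quotient -7, remainder 461
492 ÷ 461 → quotient 1, remainder 31
461 ÷ 31 → quotient 14, remainder 27
31 ÷ 27 → quotient 1, remainder 4
27 ÷ 4 → quotient 6, remainder 3
4 ÷ 3 → quotient 1, remainder 1
3 ÷ 1 → quotient 3, remainder 0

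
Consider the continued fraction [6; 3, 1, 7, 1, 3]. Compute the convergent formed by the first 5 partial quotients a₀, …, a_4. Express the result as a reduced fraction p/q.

Compute successive convergents:
a_0 = 6: 6/1
a_1 = 3: 19/3
a_2 = 1: 25/4
a_3 = 7: 194/31
a_4 = 1: 219/35

219/35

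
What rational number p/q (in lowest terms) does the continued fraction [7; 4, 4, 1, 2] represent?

427/59

Work from the innermost term outward:
Start with 2.
1 + 1/(2/1) = 1 + 1/2 = 3/2
4 + 1/(3/2) = 4 + 2/3 = 14/3
4 + 1/(14/3) = 4 + 3/14 = 59/14
7 + 1/(59/14) = 7 + 14/59 = 427/59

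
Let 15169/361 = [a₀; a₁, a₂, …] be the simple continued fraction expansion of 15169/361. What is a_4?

3

15169 = 42·361 + 7, so a_0 = 42
361 = 51·7 + 4, so a_1 = 51
7 = 1·4 + 3, so a_2 = 1
4 = 1·3 + 1, so a_3 = 1
3 = 3·1 + 0, so a_4 = 3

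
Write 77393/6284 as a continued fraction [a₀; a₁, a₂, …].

77393 = 12·6284 + 1985, so a_0 = 12
6284 = 3·1985 + 329, so a_1 = 3
1985 = 6·329 + 11, so a_2 = 6
329 = 29·11 + 10, so a_3 = 29
11 = 1·10 + 1, so a_4 = 1
10 = 10·1 + 0, so a_5 = 10

[12; 3, 6, 29, 1, 10]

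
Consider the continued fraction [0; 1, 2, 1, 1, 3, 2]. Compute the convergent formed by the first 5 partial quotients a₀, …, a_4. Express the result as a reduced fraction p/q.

5/7

Use the convergent recurrence hₖ = aₖ·hₖ₋₁ + hₖ₋₂ (and likewise for the denominators kₖ):
a_0 = 0: 0/1
a_1 = 1: 1/1
a_2 = 2: 2/3
a_3 = 1: 3/4
a_4 = 1: 5/7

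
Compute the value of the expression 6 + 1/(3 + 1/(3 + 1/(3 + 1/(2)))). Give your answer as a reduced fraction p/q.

Collapse the nested fraction from the inside out:
Start with 2.
3 + 1/(2/1) = 3 + 1/2 = 7/2
3 + 1/(7/2) = 3 + 2/7 = 23/7
3 + 1/(23/7) = 3 + 7/23 = 76/23
6 + 1/(76/23) = 6 + 23/76 = 479/76

479/76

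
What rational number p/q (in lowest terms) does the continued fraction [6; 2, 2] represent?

Work from the innermost term outward:
Start with 2.
2 + 1/(2/1) = 2 + 1/2 = 5/2
6 + 1/(5/2) = 6 + 2/5 = 32/5

32/5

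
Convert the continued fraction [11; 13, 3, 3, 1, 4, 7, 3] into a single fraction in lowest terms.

206762/18669

Build up convergents one term at a time:
a_0 = 11: 11/1
a_1 = 13: 144/13
a_2 = 3: 443/40
a_3 = 3: 1473/133
a_4 = 1: 1916/173
a_5 = 4: 9137/825
a_6 = 7: 65875/5948
a_7 = 3: 206762/18669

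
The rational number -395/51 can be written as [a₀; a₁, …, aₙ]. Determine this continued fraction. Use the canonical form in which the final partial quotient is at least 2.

[-8; 3, 1, 12]

Apply division with remainder until the remainder is 0:
-395 ÷ 51 → quotient -8, remainder 13
51 ÷ 13 → quotient 3, remainder 12
13 ÷ 12 → quotient 1, remainder 1
12 ÷ 1 → quotient 12, remainder 0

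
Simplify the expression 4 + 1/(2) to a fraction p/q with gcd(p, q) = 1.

9/2

Compute successive convergents:
a_0 = 4: 4/1
a_1 = 2: 9/2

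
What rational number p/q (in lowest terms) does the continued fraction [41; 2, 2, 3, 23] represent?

a_0 = 41: 41/1
a_1 = 2: 83/2
a_2 = 2: 207/5
a_3 = 3: 704/17
a_4 = 23: 16399/396

16399/396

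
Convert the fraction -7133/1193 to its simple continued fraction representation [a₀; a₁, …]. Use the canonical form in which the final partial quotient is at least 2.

⌊-7133/1193⌋ = -6, remainder 25
⌊1193/25⌋ = 47, remainder 18
⌊25/18⌋ = 1, remainder 7
⌊18/7⌋ = 2, remainder 4
⌊7/4⌋ = 1, remainder 3
⌊4/3⌋ = 1, remainder 1
⌊3/1⌋ = 3, remainder 0

[-6; 47, 1, 2, 1, 1, 3]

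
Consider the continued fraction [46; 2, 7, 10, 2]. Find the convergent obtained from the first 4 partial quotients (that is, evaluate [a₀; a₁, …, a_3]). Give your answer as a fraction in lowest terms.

Start with 10.
7 + 1/(10/1) = 7 + 1/10 = 71/10
2 + 1/(71/10) = 2 + 10/71 = 152/71
46 + 1/(152/71) = 46 + 71/152 = 7063/152

7063/152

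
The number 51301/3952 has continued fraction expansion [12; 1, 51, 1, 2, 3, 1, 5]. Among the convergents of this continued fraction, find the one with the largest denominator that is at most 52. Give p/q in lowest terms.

675/52

a_0 = 12: 12/1  (≤ bound)
a_1 = 1: 13/1  (≤ bound)
a_2 = 51: 675/52  (≤ bound)
a_3 = 1: 688/53  (> 52, stop)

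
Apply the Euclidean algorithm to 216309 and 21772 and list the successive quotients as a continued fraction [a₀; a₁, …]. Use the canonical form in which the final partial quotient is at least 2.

216309 = 9·21772 + 20361, so a_0 = 9
21772 = 1·20361 + 1411, so a_1 = 1
20361 = 14·1411 + 607, so a_2 = 14
1411 = 2·607 + 197, so a_3 = 2
607 = 3·197 + 16, so a_4 = 3
197 = 12·16 + 5, so a_5 = 12
16 = 3·5 + 1, so a_6 = 3
5 = 5·1 + 0, so a_7 = 5

[9; 1, 14, 2, 3, 12, 3, 5]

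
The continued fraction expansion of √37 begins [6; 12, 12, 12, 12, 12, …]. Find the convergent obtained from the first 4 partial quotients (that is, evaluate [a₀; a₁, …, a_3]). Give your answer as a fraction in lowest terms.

10657/1752

Work from the innermost term outward:
Start with 12.
12 + 1/(12/1) = 12 + 1/12 = 145/12
12 + 1/(145/12) = 12 + 12/145 = 1752/145
6 + 1/(1752/145) = 6 + 145/1752 = 10657/1752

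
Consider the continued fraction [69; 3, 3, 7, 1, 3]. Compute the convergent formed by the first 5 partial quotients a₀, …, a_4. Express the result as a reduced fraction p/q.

a_0 = 69: 69/1
a_1 = 3: 208/3
a_2 = 3: 693/10
a_3 = 7: 5059/73
a_4 = 1: 5752/83

5752/83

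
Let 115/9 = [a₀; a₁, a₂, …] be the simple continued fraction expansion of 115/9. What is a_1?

⌊115/9⌋ = 12, remainder 7
⌊9/7⌋ = 1, remainder 2

1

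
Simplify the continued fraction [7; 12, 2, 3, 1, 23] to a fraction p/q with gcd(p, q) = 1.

18855/2663

Collapse the nested fraction from the inside out:
Start with 23.
1 + 1/(23/1) = 1 + 1/23 = 24/23
3 + 1/(24/23) = 3 + 23/24 = 95/24
2 + 1/(95/24) = 2 + 24/95 = 214/95
12 + 1/(214/95) = 12 + 95/214 = 2663/214
7 + 1/(2663/214) = 7 + 214/2663 = 18855/2663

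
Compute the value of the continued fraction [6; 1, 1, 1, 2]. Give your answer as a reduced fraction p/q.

53/8

Start with 2.
1 + 1/(2/1) = 1 + 1/2 = 3/2
1 + 1/(3/2) = 1 + 2/3 = 5/3
1 + 1/(5/3) = 1 + 3/5 = 8/5
6 + 1/(8/5) = 6 + 5/8 = 53/8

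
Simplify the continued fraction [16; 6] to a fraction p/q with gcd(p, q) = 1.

a_0 = 16: 16/1
a_1 = 6: 97/6

97/6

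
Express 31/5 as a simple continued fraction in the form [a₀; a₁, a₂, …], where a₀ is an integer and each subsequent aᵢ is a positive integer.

Run the Euclidean algorithm, recording each quotient:
31 ÷ 5 → quotient 6, remainder 1
5 ÷ 1 → quotient 5, remainder 0

[6; 5]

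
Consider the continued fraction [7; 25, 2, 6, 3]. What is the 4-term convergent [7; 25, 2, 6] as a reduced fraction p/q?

2330/331

Compute successive convergents:
a_0 = 7: 7/1
a_1 = 25: 176/25
a_2 = 2: 359/51
a_3 = 6: 2330/331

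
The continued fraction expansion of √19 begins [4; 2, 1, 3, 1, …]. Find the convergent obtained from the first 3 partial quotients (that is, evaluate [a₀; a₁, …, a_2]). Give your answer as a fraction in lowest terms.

Compute successive convergents:
a_0 = 4: 4/1
a_1 = 2: 9/2
a_2 = 1: 13/3

13/3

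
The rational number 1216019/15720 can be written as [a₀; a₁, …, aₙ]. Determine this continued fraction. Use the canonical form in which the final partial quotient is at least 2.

[77; 2, 1, 4, 2, 17, 29]

Repeatedly divide and take the remainder:
⌊1216019/15720⌋ = 77, remainder 5579
⌊15720/5579⌋ = 2, remainder 4562
⌊5579/4562⌋ = 1, remainder 1017
⌊4562/1017⌋ = 4, remainder 494
⌊1017/494⌋ = 2, remainder 29
⌊494/29⌋ = 17, remainder 1
⌊29/1⌋ = 29, remainder 0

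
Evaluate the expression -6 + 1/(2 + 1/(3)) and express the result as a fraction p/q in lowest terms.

Work from the innermost term outward:
Start with 3.
2 + 1/(3/1) = 2 + 1/3 = 7/3
-6 + 1/(7/3) = -6 + 3/7 = -39/7

-39/7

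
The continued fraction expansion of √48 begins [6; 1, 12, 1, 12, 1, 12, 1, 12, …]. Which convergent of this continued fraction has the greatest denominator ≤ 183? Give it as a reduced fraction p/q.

List convergents until the denominator exceeds the bound:
a_0 = 6: 6/1  (≤ bound)
a_1 = 1: 7/1  (≤ bound)
a_2 = 12: 90/13  (≤ bound)
a_3 = 1: 97/14  (≤ bound)
a_4 = 12: 1254/181  (≤ bound)
a_5 = 1: 1351/195  (> 183, stop)

1254/181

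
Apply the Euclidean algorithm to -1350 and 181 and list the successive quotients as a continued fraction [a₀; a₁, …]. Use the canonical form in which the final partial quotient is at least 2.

[-8; 1, 1, 5, 1, 1, 7]

-1350 = -8·181 + 98, so a_0 = -8
181 = 1·98 + 83, so a_1 = 1
98 = 1·83 + 15, so a_2 = 1
83 = 5·15 + 8, so a_3 = 5
15 = 1·8 + 7, so a_4 = 1
8 = 1·7 + 1, so a_5 = 1
7 = 7·1 + 0, so a_6 = 7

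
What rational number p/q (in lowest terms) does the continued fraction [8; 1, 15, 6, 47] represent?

40892/4575

Starting at the tail and folding back:
Start with 47.
6 + 1/(47/1) = 6 + 1/47 = 283/47
15 + 1/(283/47) = 15 + 47/283 = 4292/283
1 + 1/(4292/283) = 1 + 283/4292 = 4575/4292
8 + 1/(4575/4292) = 8 + 4292/4575 = 40892/4575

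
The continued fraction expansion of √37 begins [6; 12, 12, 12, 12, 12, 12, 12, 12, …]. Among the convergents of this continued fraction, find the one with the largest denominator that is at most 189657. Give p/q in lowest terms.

128766/21169

List convergents until the denominator exceeds the bound:
a_0 = 6: 6/1  (≤ bound)
a_1 = 12: 73/12  (≤ bound)
a_2 = 12: 882/145  (≤ bound)
a_3 = 12: 10657/1752  (≤ bound)
a_4 = 12: 128766/21169  (≤ bound)
a_5 = 12: 1555849/255780  (> 189657, stop)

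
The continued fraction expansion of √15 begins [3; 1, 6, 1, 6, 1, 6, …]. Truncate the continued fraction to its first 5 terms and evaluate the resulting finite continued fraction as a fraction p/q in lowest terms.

a_0 = 3: 3/1
a_1 = 1: 4/1
a_2 = 6: 27/7
a_3 = 1: 31/8
a_4 = 6: 213/55

213/55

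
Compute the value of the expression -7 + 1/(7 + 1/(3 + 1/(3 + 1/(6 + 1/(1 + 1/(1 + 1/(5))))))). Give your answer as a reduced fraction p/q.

-37733/5498

Start with 5.
1 + 1/(5/1) = 1 + 1/5 = 6/5
1 + 1/(6/5) = 1 + 5/6 = 11/6
6 + 1/(11/6) = 6 + 6/11 = 72/11
3 + 1/(72/11) = 3 + 11/72 = 227/72
3 + 1/(227/72) = 3 + 72/227 = 753/227
7 + 1/(753/227) = 7 + 227/753 = 5498/753
-7 + 1/(5498/753) = -7 + 753/5498 = -37733/5498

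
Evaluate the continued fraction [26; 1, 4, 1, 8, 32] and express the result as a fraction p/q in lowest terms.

45665/1702

a_0 = 26: 26/1
a_1 = 1: 27/1
a_2 = 4: 134/5
a_3 = 1: 161/6
a_4 = 8: 1422/53
a_5 = 32: 45665/1702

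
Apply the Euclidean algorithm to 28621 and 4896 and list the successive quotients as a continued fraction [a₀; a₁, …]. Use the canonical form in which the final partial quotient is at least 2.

[5; 1, 5, 2, 15, 1, 10, 2]

28621 = 5·4896 + 4141, so a_0 = 5
4896 = 1·4141 + 755, so a_1 = 1
4141 = 5·755 + 366, so a_2 = 5
755 = 2·366 + 23, so a_3 = 2
366 = 15·23 + 21, so a_4 = 15
23 = 1·21 + 2, so a_5 = 1
21 = 10·2 + 1, so a_6 = 10
2 = 2·1 + 0, so a_7 = 2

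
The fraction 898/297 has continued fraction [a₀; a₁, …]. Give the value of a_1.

42

898 ÷ 297 → quotient 3, remainder 7
297 ÷ 7 → quotient 42, remainder 3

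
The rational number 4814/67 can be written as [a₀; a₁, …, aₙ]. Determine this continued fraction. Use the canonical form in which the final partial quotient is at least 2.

[71; 1, 5, 1, 2, 3]

Run the Euclidean algorithm, recording each quotient:
4814 ÷ 67 → quotient 71, remainder 57
67 ÷ 57 → quotient 1, remainder 10
57 ÷ 10 → quotient 5, remainder 7
10 ÷ 7 → quotient 1, remainder 3
7 ÷ 3 → quotient 2, remainder 1
3 ÷ 1 → quotient 3, remainder 0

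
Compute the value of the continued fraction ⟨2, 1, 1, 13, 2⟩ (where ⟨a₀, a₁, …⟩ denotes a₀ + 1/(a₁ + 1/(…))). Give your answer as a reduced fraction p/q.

141/56

Build up convergents one term at a time:
a_0 = 2: 2/1
a_1 = 1: 3/1
a_2 = 1: 5/2
a_3 = 13: 68/27
a_4 = 2: 141/56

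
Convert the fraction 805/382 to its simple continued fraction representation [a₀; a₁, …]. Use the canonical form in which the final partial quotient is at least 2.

⌊805/382⌋ = 2, remainder 41
⌊382/41⌋ = 9, remainder 13
⌊41/13⌋ = 3, remainder 2
⌊13/2⌋ = 6, remainder 1
⌊2/1⌋ = 2, remainder 0

[2; 9, 3, 6, 2]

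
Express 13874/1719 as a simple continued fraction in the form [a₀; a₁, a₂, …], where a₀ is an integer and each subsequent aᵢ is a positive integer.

[8; 14, 11, 11]

Apply division with remainder until the remainder is 0:
13874 = 8·1719 + 122, so a_0 = 8
1719 = 14·122 + 11, so a_1 = 14
122 = 11·11 + 1, so a_2 = 11
11 = 11·1 + 0, so a_3 = 11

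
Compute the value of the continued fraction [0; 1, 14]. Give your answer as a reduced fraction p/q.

14/15

a_0 = 0: 0/1
a_1 = 1: 1/1
a_2 = 14: 14/15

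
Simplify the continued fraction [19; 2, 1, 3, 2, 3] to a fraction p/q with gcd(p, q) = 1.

Start with 3.
2 + 1/(3/1) = 2 + 1/3 = 7/3
3 + 1/(7/3) = 3 + 3/7 = 24/7
1 + 1/(24/7) = 1 + 7/24 = 31/24
2 + 1/(31/24) = 2 + 24/31 = 86/31
19 + 1/(86/31) = 19 + 31/86 = 1665/86

1665/86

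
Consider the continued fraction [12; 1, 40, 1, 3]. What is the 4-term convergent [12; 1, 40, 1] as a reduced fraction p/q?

a_0 = 12: 12/1
a_1 = 1: 13/1
a_2 = 40: 532/41
a_3 = 1: 545/42

545/42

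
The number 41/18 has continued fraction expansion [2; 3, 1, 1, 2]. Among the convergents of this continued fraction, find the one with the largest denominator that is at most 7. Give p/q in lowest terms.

a_0 = 2: 2/1  (≤ bound)
a_1 = 3: 7/3  (≤ bound)
a_2 = 1: 9/4  (≤ bound)
a_3 = 1: 16/7  (≤ bound)
a_4 = 2: 41/18  (> 7, stop)

16/7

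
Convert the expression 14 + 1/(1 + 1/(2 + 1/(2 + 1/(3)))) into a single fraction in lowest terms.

Start with 3.
2 + 1/(3/1) = 2 + 1/3 = 7/3
2 + 1/(7/3) = 2 + 3/7 = 17/7
1 + 1/(17/7) = 1 + 7/17 = 24/17
14 + 1/(24/17) = 14 + 17/24 = 353/24

353/24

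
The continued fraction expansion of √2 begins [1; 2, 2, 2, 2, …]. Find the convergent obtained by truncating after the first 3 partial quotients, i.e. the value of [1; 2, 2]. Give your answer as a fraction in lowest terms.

a_0 = 1: 1/1
a_1 = 2: 3/2
a_2 = 2: 7/5

7/5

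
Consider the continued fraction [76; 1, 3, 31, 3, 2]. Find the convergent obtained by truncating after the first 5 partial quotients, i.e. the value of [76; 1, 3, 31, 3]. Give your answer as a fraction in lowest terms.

29089/379

Compute successive convergents:
a_0 = 76: 76/1
a_1 = 1: 77/1
a_2 = 3: 307/4
a_3 = 31: 9594/125
a_4 = 3: 29089/379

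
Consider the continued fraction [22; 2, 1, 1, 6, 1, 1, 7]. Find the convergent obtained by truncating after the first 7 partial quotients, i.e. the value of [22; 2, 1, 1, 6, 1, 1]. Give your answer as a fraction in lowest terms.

1590/71

Work from the innermost term outward:
Start with 1.
1 + 1/(1/1) = 1 + 1/1 = 2/1
6 + 1/(2/1) = 6 + 1/2 = 13/2
1 + 1/(13/2) = 1 + 2/13 = 15/13
1 + 1/(15/13) = 1 + 13/15 = 28/15
2 + 1/(28/15) = 2 + 15/28 = 71/28
22 + 1/(71/28) = 22 + 28/71 = 1590/71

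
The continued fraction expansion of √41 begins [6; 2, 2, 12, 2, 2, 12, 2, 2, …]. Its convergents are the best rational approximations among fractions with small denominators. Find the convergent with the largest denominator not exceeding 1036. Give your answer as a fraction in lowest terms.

2049/320

a_0 = 6: 6/1  (≤ bound)
a_1 = 2: 13/2  (≤ bound)
a_2 = 2: 32/5  (≤ bound)
a_3 = 12: 397/62  (≤ bound)
a_4 = 2: 826/129  (≤ bound)
a_5 = 2: 2049/320  (≤ bound)
a_6 = 12: 25414/3969  (> 1036, stop)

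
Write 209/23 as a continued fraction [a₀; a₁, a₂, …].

[9; 11, 2]

Apply division with remainder until the remainder is 0:
⌊209/23⌋ = 9, remainder 2
⌊23/2⌋ = 11, remainder 1
⌊2/1⌋ = 2, remainder 0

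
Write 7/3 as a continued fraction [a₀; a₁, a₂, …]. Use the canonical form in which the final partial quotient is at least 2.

[2; 3]

7 = 2·3 + 1, so a_0 = 2
3 = 3·1 + 0, so a_1 = 3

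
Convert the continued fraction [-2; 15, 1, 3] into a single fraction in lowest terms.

-122/63

Starting at the tail and folding back:
Start with 3.
1 + 1/(3/1) = 1 + 1/3 = 4/3
15 + 1/(4/3) = 15 + 3/4 = 63/4
-2 + 1/(63/4) = -2 + 4/63 = -122/63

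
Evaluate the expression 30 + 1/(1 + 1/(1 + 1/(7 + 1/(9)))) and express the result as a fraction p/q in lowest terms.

4183/137

Start with 9.
7 + 1/(9/1) = 7 + 1/9 = 64/9
1 + 1/(64/9) = 1 + 9/64 = 73/64
1 + 1/(73/64) = 1 + 64/73 = 137/73
30 + 1/(137/73) = 30 + 73/137 = 4183/137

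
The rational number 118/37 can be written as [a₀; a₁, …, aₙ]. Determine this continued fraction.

Run the Euclidean algorithm, recording each quotient:
⌊118/37⌋ = 3, remainder 7
⌊37/7⌋ = 5, remainder 2
⌊7/2⌋ = 3, remainder 1
⌊2/1⌋ = 2, remainder 0

[3; 5, 3, 2]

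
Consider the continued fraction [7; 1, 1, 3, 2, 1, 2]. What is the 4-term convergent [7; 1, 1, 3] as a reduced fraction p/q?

a_0 = 7: 7/1
a_1 = 1: 8/1
a_2 = 1: 15/2
a_3 = 3: 53/7

53/7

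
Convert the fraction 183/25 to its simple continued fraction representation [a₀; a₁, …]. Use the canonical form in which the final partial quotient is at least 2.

[7; 3, 8]

183 = 7·25 + 8, so a_0 = 7
25 = 3·8 + 1, so a_1 = 3
8 = 8·1 + 0, so a_2 = 8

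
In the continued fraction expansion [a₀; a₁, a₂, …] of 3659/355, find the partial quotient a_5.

3

3659 ÷ 355 → quotient 10, remainder 109
355 ÷ 109 → quotient 3, remainder 28
109 ÷ 28 → quotient 3, remainder 25
28 ÷ 25 → quotient 1, remainder 3
25 ÷ 3 → quotient 8, remainder 1
3 ÷ 1 → quotient 3, remainder 0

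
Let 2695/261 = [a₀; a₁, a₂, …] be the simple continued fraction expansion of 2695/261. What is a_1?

3

Run the Euclidean algorithm, recording each quotient:
2695 = 10·261 + 85, so a_0 = 10
261 = 3·85 + 6, so a_1 = 3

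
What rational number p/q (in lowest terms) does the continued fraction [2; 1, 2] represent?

a_0 = 2: 2/1
a_1 = 1: 3/1
a_2 = 2: 8/3

8/3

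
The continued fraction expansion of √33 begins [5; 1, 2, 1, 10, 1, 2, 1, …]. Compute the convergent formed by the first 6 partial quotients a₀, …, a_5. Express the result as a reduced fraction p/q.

Start with 1.
10 + 1/(1/1) = 10 + 1/1 = 11/1
1 + 1/(11/1) = 1 + 1/11 = 12/11
2 + 1/(12/11) = 2 + 11/12 = 35/12
1 + 1/(35/12) = 1 + 12/35 = 47/35
5 + 1/(47/35) = 5 + 35/47 = 270/47

270/47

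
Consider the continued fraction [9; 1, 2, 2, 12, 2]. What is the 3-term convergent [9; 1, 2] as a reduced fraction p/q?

29/3

Build up convergents one term at a time:
a_0 = 9: 9/1
a_1 = 1: 10/1
a_2 = 2: 29/3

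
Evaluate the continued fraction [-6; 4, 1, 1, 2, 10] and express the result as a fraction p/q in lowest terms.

-1382/239

a_0 = -6: -6/1
a_1 = 4: -23/4
a_2 = 1: -29/5
a_3 = 1: -52/9
a_4 = 2: -133/23
a_5 = 10: -1382/239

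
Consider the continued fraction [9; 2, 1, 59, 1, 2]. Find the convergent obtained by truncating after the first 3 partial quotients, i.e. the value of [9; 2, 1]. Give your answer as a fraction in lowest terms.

28/3

Start with 1.
2 + 1/(1/1) = 2 + 1/1 = 3/1
9 + 1/(3/1) = 9 + 1/3 = 28/3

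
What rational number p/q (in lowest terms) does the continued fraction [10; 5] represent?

a_0 = 10: 10/1
a_1 = 5: 51/5

51/5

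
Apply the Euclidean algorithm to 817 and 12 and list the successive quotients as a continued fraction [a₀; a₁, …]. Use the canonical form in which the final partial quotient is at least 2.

817 ÷ 12 → quotient 68, remainder 1
12 ÷ 1 → quotient 12, remainder 0

[68; 12]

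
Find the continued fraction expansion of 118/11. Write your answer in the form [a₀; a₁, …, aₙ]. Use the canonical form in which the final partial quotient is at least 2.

[10; 1, 2, 1, 2]

Apply division with remainder until the remainder is 0:
118 ÷ 11 → quotient 10, remainder 8
11 ÷ 8 → quotient 1, remainder 3
8 ÷ 3 → quotient 2, remainder 2
3 ÷ 2 → quotient 1, remainder 1
2 ÷ 1 → quotient 2, remainder 0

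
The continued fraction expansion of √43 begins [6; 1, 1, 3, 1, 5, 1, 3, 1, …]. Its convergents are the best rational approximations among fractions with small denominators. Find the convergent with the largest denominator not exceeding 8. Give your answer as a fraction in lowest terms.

46/7

List convergents until the denominator exceeds the bound:
a_0 = 6: 6/1  (≤ bound)
a_1 = 1: 7/1  (≤ bound)
a_2 = 1: 13/2  (≤ bound)
a_3 = 3: 46/7  (≤ bound)
a_4 = 1: 59/9  (> 8, stop)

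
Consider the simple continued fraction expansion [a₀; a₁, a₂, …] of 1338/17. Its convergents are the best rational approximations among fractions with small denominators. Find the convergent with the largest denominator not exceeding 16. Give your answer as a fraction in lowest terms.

551/7

List convergents until the denominator exceeds the bound:
a_0 = 78: 78/1  (≤ bound)
a_1 = 1: 79/1  (≤ bound)
a_2 = 2: 236/3  (≤ bound)
a_3 = 2: 551/7  (≤ bound)
a_4 = 2: 1338/17  (> 16, stop)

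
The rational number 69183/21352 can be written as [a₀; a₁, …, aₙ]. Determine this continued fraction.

⌊69183/21352⌋ = 3, remainder 5127
⌊21352/5127⌋ = 4, remainder 844
⌊5127/844⌋ = 6, remainder 63
⌊844/63⌋ = 13, remainder 25
⌊63/25⌋ = 2, remainder 13
⌊25/13⌋ = 1, remainder 12
⌊13/12⌋ = 1, remainder 1
⌊12/1⌋ = 12, remainder 0

[3; 4, 6, 13, 2, 1, 1, 12]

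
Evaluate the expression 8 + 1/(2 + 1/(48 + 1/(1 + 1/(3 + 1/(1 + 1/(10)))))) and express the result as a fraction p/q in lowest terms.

45227/5324

a_0 = 8: 8/1
a_1 = 2: 17/2
a_2 = 48: 824/97
a_3 = 1: 841/99
a_4 = 3: 3347/394
a_5 = 1: 4188/493
a_6 = 10: 45227/5324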